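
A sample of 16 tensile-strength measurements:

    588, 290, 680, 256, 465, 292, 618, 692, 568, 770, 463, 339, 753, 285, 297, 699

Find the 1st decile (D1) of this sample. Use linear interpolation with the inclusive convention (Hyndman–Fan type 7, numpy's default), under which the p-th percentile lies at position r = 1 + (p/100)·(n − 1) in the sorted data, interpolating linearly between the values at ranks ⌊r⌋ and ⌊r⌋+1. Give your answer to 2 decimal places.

287.50

Sorted: 256, 285, 290, 292, 297, 339, 463, 465, 568, 588, 618, 680, 692, 699, 753, 770.
n = 16.
r = 1 + (10/100)·(16 − 1) = 1 + 1.5 = 2.5.
Rank 2 is 285 and rank 3 is 290.
Interpolate: 285 + 0.5·(290 − 285) = 285 + 0.5·5 = 287.5.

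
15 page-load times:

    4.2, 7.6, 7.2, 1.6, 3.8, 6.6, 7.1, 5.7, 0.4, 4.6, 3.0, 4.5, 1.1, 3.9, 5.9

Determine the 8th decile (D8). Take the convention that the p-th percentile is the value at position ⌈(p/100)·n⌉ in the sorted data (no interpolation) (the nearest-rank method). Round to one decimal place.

6.6

Sorted: 0.4, 1.1, 1.6, 3.0, 3.8, 3.9, 4.2, 4.5, 4.6, 5.7, 5.9, 6.6, 7.1, 7.2, 7.6.
n = 15.
Position = ⌈80/100 · 15⌉ = ⌈12⌉ = 12.
The value at rank 12 is 6.6.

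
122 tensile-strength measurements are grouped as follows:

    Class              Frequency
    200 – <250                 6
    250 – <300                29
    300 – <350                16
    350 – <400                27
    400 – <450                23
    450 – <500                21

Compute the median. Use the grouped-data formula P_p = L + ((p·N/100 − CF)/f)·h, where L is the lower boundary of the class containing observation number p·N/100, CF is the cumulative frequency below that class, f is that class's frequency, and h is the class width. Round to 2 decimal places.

368.52

N = 122; target position k = 50/100 · 122 = 61.
Cumulative frequencies: 6, 35, 51, 78, 101, 122.
Observation 61 falls in the class 350 – <400.
L = 350, CF = 51, f = 27, h = 50.
P50 = 350 + ((61 − 51)/27)·50 = 350 + 18.5185 = 368.519.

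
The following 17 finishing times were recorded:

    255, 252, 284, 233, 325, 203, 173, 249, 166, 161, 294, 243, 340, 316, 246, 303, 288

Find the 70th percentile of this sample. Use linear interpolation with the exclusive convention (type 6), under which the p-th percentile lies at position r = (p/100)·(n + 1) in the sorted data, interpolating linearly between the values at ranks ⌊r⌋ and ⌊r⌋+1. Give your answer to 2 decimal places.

291.60

Sorted: 161, 166, 173, 203, 233, 243, 246, 249, 252, 255, 284, 288, 294, 303, 316, 325, 340.
n = 17.
r = (70/100)·(17 + 1) = 12.6.
Rank 12 is 288 and rank 13 is 294.
Interpolate: 288 + 0.6·(294 − 288) = 288 + 0.6·6 = 291.6.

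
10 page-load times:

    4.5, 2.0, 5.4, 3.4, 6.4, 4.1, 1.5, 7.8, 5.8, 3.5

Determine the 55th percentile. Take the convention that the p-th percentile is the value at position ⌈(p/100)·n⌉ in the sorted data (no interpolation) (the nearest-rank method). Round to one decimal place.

Sorted: 1.5, 2.0, 3.4, 3.5, 4.1, 4.5, 5.4, 5.8, 6.4, 7.8.
n = 10.
Position = ⌈55/100 · 10⌉ = ⌈5.5⌉ = 6.
The value at rank 6 is 4.5.

4.5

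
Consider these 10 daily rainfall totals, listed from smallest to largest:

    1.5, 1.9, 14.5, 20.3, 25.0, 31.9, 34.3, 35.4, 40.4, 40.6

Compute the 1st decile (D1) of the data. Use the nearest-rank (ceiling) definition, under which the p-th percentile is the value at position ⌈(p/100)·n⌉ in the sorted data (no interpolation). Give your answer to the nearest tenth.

1.5

n = 10.
Position = ⌈10/100 · 10⌉ = ⌈1⌉ = 1.
The value at rank 1 is 1.5.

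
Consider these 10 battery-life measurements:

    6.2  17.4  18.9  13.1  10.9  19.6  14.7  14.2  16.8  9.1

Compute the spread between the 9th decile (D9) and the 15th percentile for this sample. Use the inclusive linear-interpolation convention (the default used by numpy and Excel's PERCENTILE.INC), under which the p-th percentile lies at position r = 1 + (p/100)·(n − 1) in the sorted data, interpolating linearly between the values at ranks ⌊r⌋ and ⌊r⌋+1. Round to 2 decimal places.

9.24

Sorted: 6.2, 9.1, 10.9, 13.1, 14.2, 14.7, 16.8, 17.4, 18.9, 19.6.
n = 10.
P15: r = 2.35; ranks 2–3 are 9.1, 10.9; interpolating gives 9.73.
P90: r = 9.1; ranks 9–10 are 18.9, 19.6; interpolating gives 18.97.
Difference: 18.97 − 9.73 = 9.24.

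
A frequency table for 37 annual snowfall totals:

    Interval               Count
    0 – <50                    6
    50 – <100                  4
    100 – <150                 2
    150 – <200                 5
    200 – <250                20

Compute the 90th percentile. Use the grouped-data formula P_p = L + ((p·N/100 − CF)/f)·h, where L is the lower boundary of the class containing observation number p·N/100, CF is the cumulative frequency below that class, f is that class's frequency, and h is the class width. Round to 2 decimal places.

N = 37; target position k = 90/100 · 37 = 33.3.
Cumulative frequencies: 6, 10, 12, 17, 37.
Observation 33.3 falls in the class 200 – <250.
L = 200, CF = 17, f = 20, h = 50.
P90 = 200 + ((33.3 − 17)/20)·50 = 200 + 40.75 = 240.75.

240.75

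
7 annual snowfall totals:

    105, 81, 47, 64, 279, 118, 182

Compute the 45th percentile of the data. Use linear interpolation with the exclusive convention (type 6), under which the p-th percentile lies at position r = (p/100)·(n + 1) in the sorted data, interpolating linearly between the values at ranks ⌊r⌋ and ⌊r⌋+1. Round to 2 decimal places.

Sorted: 47, 64, 81, 105, 118, 182, 279.
n = 7.
r = (45/100)·(7 + 1) = 3.6.
Rank 3 is 81 and rank 4 is 105.
Interpolate: 81 + 0.6·(105 − 81) = 81 + 0.6·24 = 95.4.

95.40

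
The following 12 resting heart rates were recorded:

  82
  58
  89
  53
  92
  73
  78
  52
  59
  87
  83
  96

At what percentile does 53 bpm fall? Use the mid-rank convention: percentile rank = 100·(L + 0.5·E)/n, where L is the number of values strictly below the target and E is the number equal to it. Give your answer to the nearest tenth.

Sorted: 52, 53, 58, 59, 73, 78, 82, 83, 87, 89, 92, 96.
Count below 53: L = 1; count equal: E = 1; n = 12.
Percentile rank = 100·(1 + 0.5·1)/12 = 100·1.5/12 = 12.5.

12.5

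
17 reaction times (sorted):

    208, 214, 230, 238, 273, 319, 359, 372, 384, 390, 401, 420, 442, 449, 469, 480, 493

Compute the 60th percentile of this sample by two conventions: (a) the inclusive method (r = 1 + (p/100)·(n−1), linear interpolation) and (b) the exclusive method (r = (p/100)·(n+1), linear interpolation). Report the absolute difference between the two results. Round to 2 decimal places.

2.20

n = 17.
(a) r = 10.6; between ranks 10 (390) and 11 (401): 396.6.
(b) r = 10.8; between ranks 10 (390) and 11 (401): 398.8.
|396.6 − 398.8| = 2.2.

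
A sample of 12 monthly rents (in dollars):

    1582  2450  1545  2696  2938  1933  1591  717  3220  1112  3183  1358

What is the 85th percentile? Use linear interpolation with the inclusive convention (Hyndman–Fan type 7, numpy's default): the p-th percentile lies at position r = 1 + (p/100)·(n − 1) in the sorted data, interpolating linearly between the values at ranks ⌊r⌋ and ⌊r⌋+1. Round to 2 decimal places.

3023.75

Sorted: 717, 1112, 1358, 1545, 1582, 1591, 1933, 2450, 2696, 2938, 3183, 3220.
n = 12.
r = 1 + (85/100)·(12 − 1) = 1 + 9.35 = 10.35.
Rank 10 is 2938 and rank 11 is 3183.
Interpolate: 2938 + 0.35·(3183 − 2938) = 2938 + 0.35·245 = 3023.75.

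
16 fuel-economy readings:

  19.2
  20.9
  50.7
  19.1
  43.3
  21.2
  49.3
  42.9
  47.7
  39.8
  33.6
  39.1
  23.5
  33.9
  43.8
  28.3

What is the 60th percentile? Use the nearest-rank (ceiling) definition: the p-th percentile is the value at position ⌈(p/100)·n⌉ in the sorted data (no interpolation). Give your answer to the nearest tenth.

39.8

Sorted: 19.1, 19.2, 20.9, 21.2, 23.5, 28.3, 33.6, 33.9, 39.1, 39.8, 42.9, 43.3, 43.8, 47.7, 49.3, 50.7.
n = 16.
Position = ⌈60/100 · 16⌉ = ⌈9.6⌉ = 10.
The value at rank 10 is 39.8.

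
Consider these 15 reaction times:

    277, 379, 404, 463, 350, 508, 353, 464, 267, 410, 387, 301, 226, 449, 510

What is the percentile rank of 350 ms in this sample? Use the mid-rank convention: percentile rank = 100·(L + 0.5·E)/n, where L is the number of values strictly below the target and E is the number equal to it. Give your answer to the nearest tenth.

30.0

Sorted: 226, 267, 277, 301, 350, 353, 379, 387, 404, 410, 449, 463, 464, 508, 510.
Count below 350: L = 4; count equal: E = 1; n = 15.
Percentile rank = 100·(4 + 0.5·1)/15 = 100·4.5/15 = 30.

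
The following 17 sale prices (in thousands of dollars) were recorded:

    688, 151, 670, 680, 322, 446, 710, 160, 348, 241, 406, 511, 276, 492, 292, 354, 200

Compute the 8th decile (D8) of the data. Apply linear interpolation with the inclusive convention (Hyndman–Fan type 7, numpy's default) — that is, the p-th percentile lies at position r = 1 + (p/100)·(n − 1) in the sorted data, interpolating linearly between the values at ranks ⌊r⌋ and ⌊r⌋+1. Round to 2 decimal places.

638.20

Sorted: 151, 160, 200, 241, 276, 292, 322, 348, 354, 406, 446, 492, 511, 670, 680, 688, 710.
n = 17.
r = 1 + (80/100)·(17 − 1) = 1 + 12.8 = 13.8.
Rank 13 is 511 and rank 14 is 670.
Interpolate: 511 + 0.8·(670 − 511) = 511 + 0.8·159 = 638.2.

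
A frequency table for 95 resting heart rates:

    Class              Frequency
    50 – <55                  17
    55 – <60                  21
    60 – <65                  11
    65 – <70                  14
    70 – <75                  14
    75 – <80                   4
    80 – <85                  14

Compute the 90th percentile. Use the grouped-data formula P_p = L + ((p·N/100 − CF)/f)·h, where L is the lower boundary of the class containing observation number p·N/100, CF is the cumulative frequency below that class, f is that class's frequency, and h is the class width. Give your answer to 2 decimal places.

N = 95; target position k = 90/100 · 95 = 85.5.
Cumulative frequencies: 17, 38, 49, 63, 77, 81, 95.
Observation 85.5 falls in the class 80 – <85.
L = 80, CF = 81, f = 14, h = 5.
P90 = 80 + ((85.5 − 81)/14)·5 = 80 + 1.60714 = 81.6071.

81.61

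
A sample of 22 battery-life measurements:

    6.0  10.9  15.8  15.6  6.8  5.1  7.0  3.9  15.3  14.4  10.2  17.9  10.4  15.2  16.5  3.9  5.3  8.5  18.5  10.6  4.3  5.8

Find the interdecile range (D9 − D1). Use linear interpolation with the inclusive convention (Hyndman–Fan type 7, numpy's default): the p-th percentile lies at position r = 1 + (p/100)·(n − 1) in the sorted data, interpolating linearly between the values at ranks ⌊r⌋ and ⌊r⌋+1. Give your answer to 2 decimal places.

12.05

Sorted: 3.9, 3.9, 4.3, 5.1, 5.3, 5.8, 6.0, 6.8, 7.0, 8.5, 10.2, 10.4, 10.6, 10.9, 14.4, 15.2, 15.3, 15.6, 15.8, 16.5, 17.9, 18.5.
n = 22.
P10: r = 3.1; ranks 3–4 are 4.3, 5.1; interpolating gives 4.38.
P90: r = 19.9; ranks 19–20 are 15.8, 16.5; interpolating gives 16.43.
Difference: 16.43 − 4.38 = 12.05.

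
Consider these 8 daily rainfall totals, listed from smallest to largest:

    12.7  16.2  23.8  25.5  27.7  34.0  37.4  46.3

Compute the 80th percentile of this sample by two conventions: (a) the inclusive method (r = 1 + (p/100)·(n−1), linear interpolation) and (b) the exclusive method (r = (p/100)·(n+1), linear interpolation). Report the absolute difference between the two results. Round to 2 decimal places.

3.14

n = 8.
(a) r = 6.6; between ranks 6 (34.0) and 7 (37.4): 36.04.
(b) r = 7.2; between ranks 7 (37.4) and 8 (46.3): 39.18.
|36.04 − 39.18| = 3.14.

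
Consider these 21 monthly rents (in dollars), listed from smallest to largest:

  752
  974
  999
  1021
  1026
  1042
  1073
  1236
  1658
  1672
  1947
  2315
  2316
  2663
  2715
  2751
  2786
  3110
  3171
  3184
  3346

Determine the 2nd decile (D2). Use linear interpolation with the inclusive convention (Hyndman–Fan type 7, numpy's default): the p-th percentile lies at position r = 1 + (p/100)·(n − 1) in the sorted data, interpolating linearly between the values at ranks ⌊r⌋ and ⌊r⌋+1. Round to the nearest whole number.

1026

n = 21.
r = 1 + (20/100)·(21 − 1) = 1 + 4 = 5.
r is an integer, so P20 is the value at rank 5: 1026.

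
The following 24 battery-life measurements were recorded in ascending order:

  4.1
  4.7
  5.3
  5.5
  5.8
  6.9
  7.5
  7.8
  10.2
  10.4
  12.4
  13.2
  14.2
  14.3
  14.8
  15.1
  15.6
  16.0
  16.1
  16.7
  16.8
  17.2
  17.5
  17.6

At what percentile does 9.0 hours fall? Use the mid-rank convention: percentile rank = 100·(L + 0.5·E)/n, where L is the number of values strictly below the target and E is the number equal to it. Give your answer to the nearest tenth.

33.3

Count below 9.0: L = 8; count equal: E = 0; n = 24.
Percentile rank = 100·(8 + 0.5·0)/24 = 100·8/24 = 33.33.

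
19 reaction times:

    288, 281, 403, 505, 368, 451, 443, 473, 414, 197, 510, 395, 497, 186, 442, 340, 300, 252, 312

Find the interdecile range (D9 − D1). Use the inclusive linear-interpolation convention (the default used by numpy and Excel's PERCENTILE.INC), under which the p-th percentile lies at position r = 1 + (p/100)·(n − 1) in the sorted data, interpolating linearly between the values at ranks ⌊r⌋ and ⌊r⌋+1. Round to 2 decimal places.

257.60

Sorted: 186, 197, 252, 281, 288, 300, 312, 340, 368, 395, 403, 414, 442, 443, 451, 473, 497, 505, 510.
n = 19.
P10: r = 2.8; ranks 2–3 are 197, 252; interpolating gives 241.
P90: r = 17.2; ranks 17–18 are 497, 505; interpolating gives 498.6.
Difference: 498.6 − 241 = 257.6.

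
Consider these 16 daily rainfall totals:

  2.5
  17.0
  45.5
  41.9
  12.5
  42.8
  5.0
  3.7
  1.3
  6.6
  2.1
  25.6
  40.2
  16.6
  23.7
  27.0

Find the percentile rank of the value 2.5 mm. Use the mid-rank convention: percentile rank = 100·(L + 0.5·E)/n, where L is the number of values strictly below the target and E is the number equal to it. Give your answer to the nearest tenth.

Sorted: 1.3, 2.1, 2.5, 3.7, 5.0, 6.6, 12.5, 16.6, 17.0, 23.7, 25.6, 27.0, 40.2, 41.9, 42.8, 45.5.
Count below 2.5: L = 2; count equal: E = 1; n = 16.
Percentile rank = 100·(2 + 0.5·1)/16 = 100·2.5/16 = 15.62.

15.6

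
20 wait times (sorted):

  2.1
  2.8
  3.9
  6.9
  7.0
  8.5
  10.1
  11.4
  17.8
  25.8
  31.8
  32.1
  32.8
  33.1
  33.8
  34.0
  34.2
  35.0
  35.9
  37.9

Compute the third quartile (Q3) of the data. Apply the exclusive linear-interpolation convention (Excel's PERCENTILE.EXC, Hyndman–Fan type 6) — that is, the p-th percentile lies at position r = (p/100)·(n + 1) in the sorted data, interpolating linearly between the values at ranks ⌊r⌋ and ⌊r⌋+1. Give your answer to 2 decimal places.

33.95

n = 20.
r = (75/100)·(20 + 1) = 15.75.
Rank 15 is 33.8 and rank 16 is 34.0.
Interpolate: 33.8 + 0.75·(34.0 − 33.8) = 33.8 + 0.75·0.2 = 33.95.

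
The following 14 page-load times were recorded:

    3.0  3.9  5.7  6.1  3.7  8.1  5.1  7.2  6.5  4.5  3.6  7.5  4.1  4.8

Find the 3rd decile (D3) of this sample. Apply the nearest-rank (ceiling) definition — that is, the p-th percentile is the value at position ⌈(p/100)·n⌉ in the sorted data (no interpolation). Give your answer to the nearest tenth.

4.1

Sorted: 3.0, 3.6, 3.7, 3.9, 4.1, 4.5, 4.8, 5.1, 5.7, 6.1, 6.5, 7.2, 7.5, 8.1.
n = 14.
Position = ⌈30/100 · 14⌉ = ⌈4.2⌉ = 5.
The value at rank 5 is 4.1.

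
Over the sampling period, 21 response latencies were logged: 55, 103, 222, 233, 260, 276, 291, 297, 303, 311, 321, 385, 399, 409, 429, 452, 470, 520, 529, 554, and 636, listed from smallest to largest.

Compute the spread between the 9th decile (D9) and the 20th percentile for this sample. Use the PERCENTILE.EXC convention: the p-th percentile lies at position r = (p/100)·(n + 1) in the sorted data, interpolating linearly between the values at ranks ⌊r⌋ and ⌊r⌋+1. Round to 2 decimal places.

305.20

n = 21.
P20: r = 4.4; ranks 4–5 are 233, 260; interpolating gives 243.8.
P90: r = 19.8; ranks 19–20 are 529, 554; interpolating gives 549.
Difference: 549 − 243.8 = 305.2.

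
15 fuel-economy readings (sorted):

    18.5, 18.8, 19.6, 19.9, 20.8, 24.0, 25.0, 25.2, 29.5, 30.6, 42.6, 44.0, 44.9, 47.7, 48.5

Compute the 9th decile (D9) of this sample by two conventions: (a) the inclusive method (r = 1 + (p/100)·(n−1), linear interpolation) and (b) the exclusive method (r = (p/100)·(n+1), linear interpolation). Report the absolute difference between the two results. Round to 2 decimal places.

n = 15.
(a) r = 13.6; between ranks 13 (44.9) and 14 (47.7): 46.58.
(b) r = 14.4; between ranks 14 (47.7) and 15 (48.5): 48.02.
|46.58 − 48.02| = 1.44.

1.44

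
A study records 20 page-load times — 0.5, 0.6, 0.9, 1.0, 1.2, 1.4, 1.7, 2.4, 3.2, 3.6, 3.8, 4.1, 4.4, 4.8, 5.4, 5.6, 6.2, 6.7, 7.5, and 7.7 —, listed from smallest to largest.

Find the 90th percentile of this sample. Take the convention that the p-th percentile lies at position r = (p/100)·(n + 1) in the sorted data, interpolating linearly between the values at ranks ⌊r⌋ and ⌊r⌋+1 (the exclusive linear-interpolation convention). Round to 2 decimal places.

7.42

n = 20.
r = (90/100)·(20 + 1) = 18.9.
Rank 18 is 6.7 and rank 19 is 7.5.
Interpolate: 6.7 + 0.9·(7.5 − 6.7) = 6.7 + 0.9·0.8 = 7.42.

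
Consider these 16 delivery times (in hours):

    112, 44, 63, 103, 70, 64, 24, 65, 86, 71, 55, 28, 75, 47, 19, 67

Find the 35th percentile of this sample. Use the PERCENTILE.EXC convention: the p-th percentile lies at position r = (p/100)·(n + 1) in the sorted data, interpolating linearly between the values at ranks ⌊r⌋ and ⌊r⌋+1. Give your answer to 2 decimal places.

Sorted: 19, 24, 28, 44, 47, 55, 63, 64, 65, 67, 70, 71, 75, 86, 103, 112.
n = 16.
r = (35/100)·(16 + 1) = 5.95.
Rank 5 is 47 and rank 6 is 55.
Interpolate: 47 + 0.95·(55 − 47) = 47 + 0.95·8 = 54.6.

54.60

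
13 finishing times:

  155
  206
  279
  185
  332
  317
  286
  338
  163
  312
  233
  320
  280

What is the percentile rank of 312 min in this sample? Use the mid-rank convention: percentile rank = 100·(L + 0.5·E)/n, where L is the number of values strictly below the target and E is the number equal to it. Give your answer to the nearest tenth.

65.4

Sorted: 155, 163, 185, 206, 233, 279, 280, 286, 312, 317, 320, 332, 338.
Count below 312: L = 8; count equal: E = 1; n = 13.
Percentile rank = 100·(8 + 0.5·1)/13 = 100·8.5/13 = 65.38.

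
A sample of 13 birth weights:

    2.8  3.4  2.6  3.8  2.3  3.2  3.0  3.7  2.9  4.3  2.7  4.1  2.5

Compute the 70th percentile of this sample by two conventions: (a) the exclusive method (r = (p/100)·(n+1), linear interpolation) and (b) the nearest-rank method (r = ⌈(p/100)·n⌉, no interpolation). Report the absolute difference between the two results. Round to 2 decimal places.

Sorted: 2.3, 2.5, 2.6, 2.7, 2.8, 2.9, 3.0, 3.2, 3.4, 3.7, 3.8, 4.1, 4.3.
n = 13.
(a) r = 9.8; between ranks 9 (3.4) and 10 (3.7): 3.64.
(b) the nearest-rank method: rank 10 → 3.7.
|3.64 − 3.7| = 0.06.

0.06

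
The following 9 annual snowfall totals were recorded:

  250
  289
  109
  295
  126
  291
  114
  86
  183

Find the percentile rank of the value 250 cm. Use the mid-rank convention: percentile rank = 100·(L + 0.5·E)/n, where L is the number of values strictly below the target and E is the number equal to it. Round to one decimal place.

Sorted: 86, 109, 114, 126, 183, 250, 289, 291, 295.
Count below 250: L = 5; count equal: E = 1; n = 9.
Percentile rank = 100·(5 + 0.5·1)/9 = 100·5.5/9 = 61.11.

61.1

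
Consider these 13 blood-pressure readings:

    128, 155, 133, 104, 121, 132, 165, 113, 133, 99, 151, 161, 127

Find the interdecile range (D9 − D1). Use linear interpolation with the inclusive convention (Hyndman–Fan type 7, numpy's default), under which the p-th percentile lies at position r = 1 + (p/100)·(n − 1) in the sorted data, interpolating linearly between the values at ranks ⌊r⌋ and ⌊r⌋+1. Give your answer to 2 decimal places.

Sorted: 99, 104, 113, 121, 127, 128, 132, 133, 133, 151, 155, 161, 165.
n = 13.
P10: r = 2.2; ranks 2–3 are 104, 113; interpolating gives 105.8.
P90: r = 11.8; ranks 11–12 are 155, 161; interpolating gives 159.8.
Difference: 159.8 − 105.8 = 54.

54.00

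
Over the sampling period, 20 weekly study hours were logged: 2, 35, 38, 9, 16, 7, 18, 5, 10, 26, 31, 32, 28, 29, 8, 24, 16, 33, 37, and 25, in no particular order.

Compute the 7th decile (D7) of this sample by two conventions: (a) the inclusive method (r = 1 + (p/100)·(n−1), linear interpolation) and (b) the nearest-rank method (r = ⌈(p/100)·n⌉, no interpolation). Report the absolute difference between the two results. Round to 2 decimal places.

0.60

Sorted: 2, 5, 7, 8, 9, 10, 16, 16, 18, 24, 25, 26, 28, 29, 31, 32, 33, 35, 37, 38.
n = 20.
(a) r = 14.3; between ranks 14 (29) and 15 (31): 29.6.
(b) the nearest-rank method: rank 14 → 29.
|29.6 − 29| = 0.6.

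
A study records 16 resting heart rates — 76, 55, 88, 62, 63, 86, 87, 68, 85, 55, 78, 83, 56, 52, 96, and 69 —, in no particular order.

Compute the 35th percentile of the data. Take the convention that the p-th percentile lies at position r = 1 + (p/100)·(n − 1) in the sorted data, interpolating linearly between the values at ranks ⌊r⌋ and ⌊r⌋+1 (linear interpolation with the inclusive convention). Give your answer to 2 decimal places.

64.25

Sorted: 52, 55, 55, 56, 62, 63, 68, 69, 76, 78, 83, 85, 86, 87, 88, 96.
n = 16.
r = 1 + (35/100)·(16 − 1) = 1 + 5.25 = 6.25.
Rank 6 is 63 and rank 7 is 68.
Interpolate: 63 + 0.25·(68 − 63) = 63 + 0.25·5 = 64.25.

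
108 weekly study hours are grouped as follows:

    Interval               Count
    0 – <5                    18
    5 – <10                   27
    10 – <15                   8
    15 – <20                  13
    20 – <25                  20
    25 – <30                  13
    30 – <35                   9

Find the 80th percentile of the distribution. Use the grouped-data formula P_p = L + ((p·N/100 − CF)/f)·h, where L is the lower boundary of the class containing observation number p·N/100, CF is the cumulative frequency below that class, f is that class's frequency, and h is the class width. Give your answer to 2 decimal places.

25.15

N = 108; target position k = 80/100 · 108 = 86.4.
Cumulative frequencies: 18, 45, 53, 66, 86, 99, 108.
Observation 86.4 falls in the class 25 – <30.
L = 25, CF = 86, f = 13, h = 5.
P80 = 25 + ((86.4 − 86)/13)·5 = 25 + 0.153846 = 25.1538.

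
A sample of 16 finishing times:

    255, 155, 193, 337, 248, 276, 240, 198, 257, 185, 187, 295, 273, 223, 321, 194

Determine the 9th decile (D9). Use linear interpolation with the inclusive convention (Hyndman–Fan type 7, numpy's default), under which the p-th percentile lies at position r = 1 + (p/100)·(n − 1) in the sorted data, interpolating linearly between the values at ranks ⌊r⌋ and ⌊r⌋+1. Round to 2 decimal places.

308.00

Sorted: 155, 185, 187, 193, 194, 198, 223, 240, 248, 255, 257, 273, 276, 295, 321, 337.
n = 16.
r = 1 + (90/100)·(16 − 1) = 1 + 13.5 = 14.5.
Rank 14 is 295 and rank 15 is 321.
Interpolate: 295 + 0.5·(321 − 295) = 295 + 0.5·26 = 308.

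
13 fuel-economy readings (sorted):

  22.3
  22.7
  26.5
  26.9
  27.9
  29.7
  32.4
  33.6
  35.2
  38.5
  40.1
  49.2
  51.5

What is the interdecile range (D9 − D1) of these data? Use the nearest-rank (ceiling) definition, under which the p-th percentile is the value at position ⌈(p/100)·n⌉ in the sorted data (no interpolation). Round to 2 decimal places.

26.50

n = 13.
P10: rank ⌈10/100·13⌉ = 2 → 22.7.
P90: rank ⌈90/100·13⌉ = 12 → 49.2.
Difference: 49.2 − 22.7 = 26.5.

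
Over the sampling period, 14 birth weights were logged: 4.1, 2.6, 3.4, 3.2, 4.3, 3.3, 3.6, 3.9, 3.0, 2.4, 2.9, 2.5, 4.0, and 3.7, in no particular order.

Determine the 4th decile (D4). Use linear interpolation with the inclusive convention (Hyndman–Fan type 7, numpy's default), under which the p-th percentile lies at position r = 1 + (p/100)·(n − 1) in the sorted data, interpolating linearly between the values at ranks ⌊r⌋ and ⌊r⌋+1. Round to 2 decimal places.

Sorted: 2.4, 2.5, 2.6, 2.9, 3.0, 3.2, 3.3, 3.4, 3.6, 3.7, 3.9, 4.0, 4.1, 4.3.
n = 14.
r = 1 + (40/100)·(14 − 1) = 1 + 5.2 = 6.2.
Rank 6 is 3.2 and rank 7 is 3.3.
Interpolate: 3.2 + 0.2·(3.3 − 3.2) = 3.2 + 0.2·0.1 = 3.22.

3.22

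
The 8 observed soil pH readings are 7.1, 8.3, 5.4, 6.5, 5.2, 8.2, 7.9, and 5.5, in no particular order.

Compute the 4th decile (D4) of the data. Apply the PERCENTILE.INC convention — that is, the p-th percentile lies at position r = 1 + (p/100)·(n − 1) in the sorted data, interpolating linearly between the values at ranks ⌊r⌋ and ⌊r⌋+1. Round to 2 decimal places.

6.30

Sorted: 5.2, 5.4, 5.5, 6.5, 7.1, 7.9, 8.2, 8.3.
n = 8.
r = 1 + (40/100)·(8 − 1) = 1 + 2.8 = 3.8.
Rank 3 is 5.5 and rank 4 is 6.5.
Interpolate: 5.5 + 0.8·(6.5 − 5.5) = 5.5 + 0.8·1 = 6.3.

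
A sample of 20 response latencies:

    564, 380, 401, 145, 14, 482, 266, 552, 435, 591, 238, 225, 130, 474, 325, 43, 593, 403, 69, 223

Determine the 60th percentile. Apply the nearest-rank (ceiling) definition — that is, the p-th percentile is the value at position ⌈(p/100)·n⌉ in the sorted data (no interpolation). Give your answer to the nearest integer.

Sorted: 14, 43, 69, 130, 145, 223, 225, 238, 266, 325, 380, 401, 403, 435, 474, 482, 552, 564, 591, 593.
n = 20.
Position = ⌈60/100 · 20⌉ = ⌈12⌉ = 12.
The value at rank 12 is 401.

401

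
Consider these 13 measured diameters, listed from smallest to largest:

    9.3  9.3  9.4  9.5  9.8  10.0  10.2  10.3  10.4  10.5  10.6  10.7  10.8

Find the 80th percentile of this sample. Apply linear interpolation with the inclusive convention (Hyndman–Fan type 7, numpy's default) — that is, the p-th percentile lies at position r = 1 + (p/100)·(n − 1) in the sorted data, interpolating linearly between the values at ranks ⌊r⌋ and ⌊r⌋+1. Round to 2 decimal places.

10.56

n = 13.
r = 1 + (80/100)·(13 − 1) = 1 + 9.6 = 10.6.
Rank 10 is 10.5 and rank 11 is 10.6.
Interpolate: 10.5 + 0.6·(10.6 − 10.5) = 10.5 + 0.6·0.1 = 10.56.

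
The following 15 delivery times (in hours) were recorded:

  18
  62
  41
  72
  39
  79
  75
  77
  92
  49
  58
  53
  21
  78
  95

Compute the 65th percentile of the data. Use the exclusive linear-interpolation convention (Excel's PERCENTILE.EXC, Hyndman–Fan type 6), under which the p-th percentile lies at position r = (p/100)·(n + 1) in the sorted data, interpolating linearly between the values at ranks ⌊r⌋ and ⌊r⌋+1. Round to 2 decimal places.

Sorted: 18, 21, 39, 41, 49, 53, 58, 62, 72, 75, 77, 78, 79, 92, 95.
n = 15.
r = (65/100)·(15 + 1) = 10.4.
Rank 10 is 75 and rank 11 is 77.
Interpolate: 75 + 0.4·(77 − 75) = 75 + 0.4·2 = 75.8.

75.80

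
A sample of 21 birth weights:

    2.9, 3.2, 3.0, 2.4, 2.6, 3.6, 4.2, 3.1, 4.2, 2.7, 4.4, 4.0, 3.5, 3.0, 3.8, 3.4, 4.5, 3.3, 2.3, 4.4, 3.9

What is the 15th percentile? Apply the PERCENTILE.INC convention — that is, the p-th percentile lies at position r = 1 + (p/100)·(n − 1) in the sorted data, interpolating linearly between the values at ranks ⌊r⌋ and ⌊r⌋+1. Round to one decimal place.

Sorted: 2.3, 2.4, 2.6, 2.7, 2.9, 3.0, 3.0, 3.1, 3.2, 3.3, 3.4, 3.5, 3.6, 3.8, 3.9, 4.0, 4.2, 4.2, 4.4, 4.4, 4.5.
n = 21.
r = 1 + (15/100)·(21 − 1) = 1 + 3 = 4.
r is an integer, so P15 is the value at rank 4: 2.7.

2.7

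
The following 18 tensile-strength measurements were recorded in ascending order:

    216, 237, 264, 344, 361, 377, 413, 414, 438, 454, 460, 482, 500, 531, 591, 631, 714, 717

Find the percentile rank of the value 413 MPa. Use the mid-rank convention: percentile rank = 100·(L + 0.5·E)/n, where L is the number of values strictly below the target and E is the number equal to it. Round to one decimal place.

Count below 413: L = 6; count equal: E = 1; n = 18.
Percentile rank = 100·(6 + 0.5·1)/18 = 100·6.5/18 = 36.11.

36.1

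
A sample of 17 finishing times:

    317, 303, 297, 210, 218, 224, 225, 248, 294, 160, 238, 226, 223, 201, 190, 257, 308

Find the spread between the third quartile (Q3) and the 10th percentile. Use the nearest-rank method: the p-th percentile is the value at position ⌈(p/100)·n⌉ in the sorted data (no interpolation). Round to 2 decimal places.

104.00

Sorted: 160, 190, 201, 210, 218, 223, 224, 225, 226, 238, 248, 257, 294, 297, 303, 308, 317.
n = 17.
P10: rank ⌈10/100·17⌉ = 2 → 190.
P75: rank ⌈75/100·17⌉ = 13 → 294.
Difference: 294 − 190 = 104.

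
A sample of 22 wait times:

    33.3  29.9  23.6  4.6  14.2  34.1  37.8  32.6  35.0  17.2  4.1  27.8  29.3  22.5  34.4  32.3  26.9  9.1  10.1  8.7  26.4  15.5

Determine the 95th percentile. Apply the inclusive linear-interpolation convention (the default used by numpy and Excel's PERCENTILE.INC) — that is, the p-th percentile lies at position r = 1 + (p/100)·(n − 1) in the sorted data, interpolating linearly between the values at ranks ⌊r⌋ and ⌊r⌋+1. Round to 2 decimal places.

Sorted: 4.1, 4.6, 8.7, 9.1, 10.1, 14.2, 15.5, 17.2, 22.5, 23.6, 26.4, 26.9, 27.8, 29.3, 29.9, 32.3, 32.6, 33.3, 34.1, 34.4, 35.0, 37.8.
n = 22.
r = 1 + (95/100)·(22 − 1) = 1 + 19.95 = 20.95.
Rank 20 is 34.4 and rank 21 is 35.0.
Interpolate: 34.4 + 0.95·(35.0 − 34.4) = 34.4 + 0.95·0.6 = 34.97.

34.97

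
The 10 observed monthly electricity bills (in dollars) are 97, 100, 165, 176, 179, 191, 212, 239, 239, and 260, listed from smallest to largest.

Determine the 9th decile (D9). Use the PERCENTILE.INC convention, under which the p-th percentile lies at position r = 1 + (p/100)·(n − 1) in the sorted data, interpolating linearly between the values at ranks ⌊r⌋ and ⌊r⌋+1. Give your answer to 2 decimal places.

241.10

n = 10.
r = 1 + (90/100)·(10 − 1) = 1 + 8.1 = 9.1.
Rank 9 is 239 and rank 10 is 260.
Interpolate: 239 + 0.1·(260 − 239) = 239 + 0.1·21 = 241.1.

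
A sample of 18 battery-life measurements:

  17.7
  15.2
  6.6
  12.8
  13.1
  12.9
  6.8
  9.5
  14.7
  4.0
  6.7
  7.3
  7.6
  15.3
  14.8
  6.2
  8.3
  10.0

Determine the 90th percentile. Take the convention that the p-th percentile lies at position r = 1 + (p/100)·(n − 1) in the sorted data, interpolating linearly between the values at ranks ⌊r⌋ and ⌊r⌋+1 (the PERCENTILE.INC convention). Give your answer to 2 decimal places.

Sorted: 4.0, 6.2, 6.6, 6.7, 6.8, 7.3, 7.6, 8.3, 9.5, 10.0, 12.8, 12.9, 13.1, 14.7, 14.8, 15.2, 15.3, 17.7.
n = 18.
r = 1 + (90/100)·(18 − 1) = 1 + 15.3 = 16.3.
Rank 16 is 15.2 and rank 17 is 15.3.
Interpolate: 15.2 + 0.3·(15.3 − 15.2) = 15.2 + 0.3·0.1 = 15.23.

15.23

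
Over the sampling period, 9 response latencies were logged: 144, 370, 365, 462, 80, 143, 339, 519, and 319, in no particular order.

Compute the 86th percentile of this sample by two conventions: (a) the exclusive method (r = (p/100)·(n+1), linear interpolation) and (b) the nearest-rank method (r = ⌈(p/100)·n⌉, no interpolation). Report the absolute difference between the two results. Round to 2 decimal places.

Sorted: 80, 143, 144, 319, 339, 365, 370, 462, 519.
n = 9.
(a) r = 8.6; between ranks 8 (462) and 9 (519): 496.2.
(b) the nearest-rank method: rank 8 → 462.
|496.2 − 462| = 34.2.

34.20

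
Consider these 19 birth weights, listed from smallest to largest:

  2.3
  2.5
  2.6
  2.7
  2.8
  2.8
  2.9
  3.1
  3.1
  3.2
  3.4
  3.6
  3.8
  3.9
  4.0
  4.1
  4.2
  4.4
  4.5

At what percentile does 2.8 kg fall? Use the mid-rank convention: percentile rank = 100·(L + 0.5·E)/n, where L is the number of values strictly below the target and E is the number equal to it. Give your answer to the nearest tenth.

26.3

Count below 2.8: L = 4; count equal: E = 2; n = 19.
Percentile rank = 100·(4 + 0.5·2)/19 = 100·5/19 = 26.32.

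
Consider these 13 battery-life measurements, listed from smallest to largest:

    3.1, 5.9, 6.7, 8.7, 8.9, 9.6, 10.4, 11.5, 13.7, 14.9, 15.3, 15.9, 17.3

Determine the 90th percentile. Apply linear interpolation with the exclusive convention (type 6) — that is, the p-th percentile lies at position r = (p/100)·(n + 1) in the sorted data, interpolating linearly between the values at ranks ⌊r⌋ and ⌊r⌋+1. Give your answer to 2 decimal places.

n = 13.
r = (90/100)·(13 + 1) = 12.6.
Rank 12 is 15.9 and rank 13 is 17.3.
Interpolate: 15.9 + 0.6·(17.3 − 15.9) = 15.9 + 0.6·1.4 = 16.74.

16.74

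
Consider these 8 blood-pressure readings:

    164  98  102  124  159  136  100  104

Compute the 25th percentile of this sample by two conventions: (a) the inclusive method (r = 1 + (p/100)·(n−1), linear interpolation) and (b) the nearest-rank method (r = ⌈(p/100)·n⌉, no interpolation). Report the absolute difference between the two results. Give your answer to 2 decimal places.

Sorted: 98, 100, 102, 104, 124, 136, 159, 164.
n = 8.
(a) r = 2.75; between ranks 2 (100) and 3 (102): 101.5.
(b) the nearest-rank method: rank 2 → 100.
|101.5 − 100| = 1.5.

1.50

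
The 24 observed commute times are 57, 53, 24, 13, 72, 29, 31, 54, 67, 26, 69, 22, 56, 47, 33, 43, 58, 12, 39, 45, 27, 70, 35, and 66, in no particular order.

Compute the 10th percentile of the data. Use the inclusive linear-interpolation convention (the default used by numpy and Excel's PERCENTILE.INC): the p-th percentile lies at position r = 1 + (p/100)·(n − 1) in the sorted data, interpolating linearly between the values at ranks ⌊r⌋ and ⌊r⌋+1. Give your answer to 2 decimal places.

22.60

Sorted: 12, 13, 22, 24, 26, 27, 29, 31, 33, 35, 39, 43, 45, 47, 53, 54, 56, 57, 58, 66, 67, 69, 70, 72.
n = 24.
r = 1 + (10/100)·(24 − 1) = 1 + 2.3 = 3.3.
Rank 3 is 22 and rank 4 is 24.
Interpolate: 22 + 0.3·(24 − 22) = 22 + 0.3·2 = 22.6.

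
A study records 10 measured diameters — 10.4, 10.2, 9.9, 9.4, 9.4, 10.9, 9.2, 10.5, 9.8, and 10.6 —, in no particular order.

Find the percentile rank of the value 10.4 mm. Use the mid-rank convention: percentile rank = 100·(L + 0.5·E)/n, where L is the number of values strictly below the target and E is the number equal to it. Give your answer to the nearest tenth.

Sorted: 9.2, 9.4, 9.4, 9.8, 9.9, 10.2, 10.4, 10.5, 10.6, 10.9.
Count below 10.4: L = 6; count equal: E = 1; n = 10.
Percentile rank = 100·(6 + 0.5·1)/10 = 100·6.5/10 = 65.

65.0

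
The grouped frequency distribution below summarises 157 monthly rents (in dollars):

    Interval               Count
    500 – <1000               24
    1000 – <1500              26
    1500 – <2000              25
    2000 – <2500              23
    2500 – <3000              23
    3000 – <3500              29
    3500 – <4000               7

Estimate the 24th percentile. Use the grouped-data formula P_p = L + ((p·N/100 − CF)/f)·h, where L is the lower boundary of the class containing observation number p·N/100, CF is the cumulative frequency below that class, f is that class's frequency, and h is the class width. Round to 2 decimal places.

1263.08

N = 157; target position k = 24/100 · 157 = 37.68.
Cumulative frequencies: 24, 50, 75, 98, 121, 150, 157.
Observation 37.68 falls in the class 1000 – <1500.
L = 1000, CF = 24, f = 26, h = 500.
P24 = 1000 + ((37.68 − 24)/26)·500 = 1000 + 263.077 = 1263.08.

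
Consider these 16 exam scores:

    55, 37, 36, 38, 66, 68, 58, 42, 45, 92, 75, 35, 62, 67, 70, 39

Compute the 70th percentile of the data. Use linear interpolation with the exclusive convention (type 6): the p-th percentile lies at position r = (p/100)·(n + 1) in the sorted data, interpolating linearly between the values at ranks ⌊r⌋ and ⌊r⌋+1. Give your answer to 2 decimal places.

66.90

Sorted: 35, 36, 37, 38, 39, 42, 45, 55, 58, 62, 66, 67, 68, 70, 75, 92.
n = 16.
r = (70/100)·(16 + 1) = 11.9.
Rank 11 is 66 and rank 12 is 67.
Interpolate: 66 + 0.9·(67 − 66) = 66 + 0.9·1 = 66.9.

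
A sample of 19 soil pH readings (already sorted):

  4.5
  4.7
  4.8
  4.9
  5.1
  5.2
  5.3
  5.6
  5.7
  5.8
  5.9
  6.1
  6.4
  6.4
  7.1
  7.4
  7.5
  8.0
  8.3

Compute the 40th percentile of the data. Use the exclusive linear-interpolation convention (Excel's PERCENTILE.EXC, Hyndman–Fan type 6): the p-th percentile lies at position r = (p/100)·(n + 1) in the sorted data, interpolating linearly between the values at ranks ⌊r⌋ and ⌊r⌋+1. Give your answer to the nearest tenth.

n = 19.
r = (40/100)·(19 + 1) = 8.
r is an integer, so P40 is the value at rank 8: 5.6.

5.6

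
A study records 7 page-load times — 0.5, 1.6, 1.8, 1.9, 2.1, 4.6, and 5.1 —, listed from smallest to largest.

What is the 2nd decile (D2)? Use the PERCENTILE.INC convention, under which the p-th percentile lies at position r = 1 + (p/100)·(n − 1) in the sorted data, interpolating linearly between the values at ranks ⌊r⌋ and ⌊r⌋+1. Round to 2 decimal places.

1.64

n = 7.
r = 1 + (20/100)·(7 − 1) = 1 + 1.2 = 2.2.
Rank 2 is 1.6 and rank 3 is 1.8.
Interpolate: 1.6 + 0.2·(1.8 − 1.6) = 1.6 + 0.2·0.2 = 1.64.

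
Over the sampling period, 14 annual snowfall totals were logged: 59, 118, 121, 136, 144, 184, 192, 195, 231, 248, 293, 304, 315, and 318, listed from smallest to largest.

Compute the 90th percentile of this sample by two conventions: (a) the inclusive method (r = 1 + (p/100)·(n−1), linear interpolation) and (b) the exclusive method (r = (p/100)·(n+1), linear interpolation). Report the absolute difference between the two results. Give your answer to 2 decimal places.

4.80

n = 14.
(a) r = 12.7; between ranks 12 (304) and 13 (315): 311.7.
(b) r = 13.5; between ranks 13 (315) and 14 (318): 316.5.
|311.7 − 316.5| = 4.8.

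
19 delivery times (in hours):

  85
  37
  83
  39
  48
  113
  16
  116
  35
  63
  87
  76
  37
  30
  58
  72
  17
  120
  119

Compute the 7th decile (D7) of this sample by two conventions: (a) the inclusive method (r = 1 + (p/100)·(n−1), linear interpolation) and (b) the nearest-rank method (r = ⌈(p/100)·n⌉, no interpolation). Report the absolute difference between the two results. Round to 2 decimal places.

Sorted: 16, 17, 30, 35, 37, 37, 39, 48, 58, 63, 72, 76, 83, 85, 87, 113, 116, 119, 120.
n = 19.
(a) r = 13.6; between ranks 13 (83) and 14 (85): 84.2.
(b) the nearest-rank method: rank 14 → 85.
|84.2 − 85| = 0.8.

0.80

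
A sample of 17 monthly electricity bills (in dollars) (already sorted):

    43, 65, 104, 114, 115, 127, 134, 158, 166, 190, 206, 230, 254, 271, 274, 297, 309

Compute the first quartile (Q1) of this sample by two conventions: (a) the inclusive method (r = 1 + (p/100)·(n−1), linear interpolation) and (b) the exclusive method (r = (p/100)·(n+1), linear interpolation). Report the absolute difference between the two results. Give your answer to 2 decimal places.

n = 17.
(a) r = 5 → value at rank 5 = 115.
(b) r = 4.5; between ranks 4 (114) and 5 (115): 114.5.
|115 − 114.5| = 0.5.

0.50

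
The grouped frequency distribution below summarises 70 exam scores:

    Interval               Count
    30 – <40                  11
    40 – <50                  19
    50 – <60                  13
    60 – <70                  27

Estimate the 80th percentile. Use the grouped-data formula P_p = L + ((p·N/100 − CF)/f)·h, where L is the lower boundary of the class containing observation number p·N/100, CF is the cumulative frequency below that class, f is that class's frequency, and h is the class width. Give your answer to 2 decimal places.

N = 70; target position k = 80/100 · 70 = 56.
Cumulative frequencies: 11, 30, 43, 70.
Observation 56 falls in the class 60 – <70.
L = 60, CF = 43, f = 27, h = 10.
P80 = 60 + ((56 − 43)/27)·10 = 60 + 4.81481 = 64.8148.

64.81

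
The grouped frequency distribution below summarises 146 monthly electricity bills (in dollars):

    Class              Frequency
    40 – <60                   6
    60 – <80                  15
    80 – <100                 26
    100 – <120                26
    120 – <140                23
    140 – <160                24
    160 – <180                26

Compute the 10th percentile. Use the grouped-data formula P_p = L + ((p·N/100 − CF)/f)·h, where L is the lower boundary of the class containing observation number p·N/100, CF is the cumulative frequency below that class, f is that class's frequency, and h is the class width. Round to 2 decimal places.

71.47

N = 146; target position k = 10/100 · 146 = 14.6.
Cumulative frequencies: 6, 21, 47, 73, 96, 120, 146.
Observation 14.6 falls in the class 60 – <80.
L = 60, CF = 6, f = 15, h = 20.
P10 = 60 + ((14.6 − 6)/15)·20 = 60 + 11.4667 = 71.4667.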